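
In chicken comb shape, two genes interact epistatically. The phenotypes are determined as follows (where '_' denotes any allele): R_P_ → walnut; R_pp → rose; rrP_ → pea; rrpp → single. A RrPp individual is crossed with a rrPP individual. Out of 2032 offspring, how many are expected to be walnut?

Cross: RrPp × rrPP — consider each gene separately:
R gene: Rr × rr → 2 Rr, 2 rr → 2 R_ : 2 rr (out of 4)
P gene: Pp × PP → 2 PP, 2 Pp → 4 P_ (out of 4)
Genotype classes (out of 4 × 4 = 16): R_P_ = 2×4 = 8; rrP_ = 2×4 = 8
Apply the phenotype rules: R_P_ (8) → walnut; rrP_ (8) → pea
Phenotype counts (out of 16): 8 walnut, 8 pea
walnut: 8 out of 16 → fraction 1/2
Expected count = 1/2 × 2032 = 1016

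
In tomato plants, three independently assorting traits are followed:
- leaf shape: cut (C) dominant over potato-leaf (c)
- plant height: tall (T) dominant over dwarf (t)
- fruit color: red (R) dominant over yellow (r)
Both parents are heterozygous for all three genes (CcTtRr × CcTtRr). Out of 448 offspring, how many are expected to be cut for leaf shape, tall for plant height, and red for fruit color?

Trihybrid cross: CcTtRr × CcTtRr
Each trait segregates independently with a 3:1 phenotypic ratio, so each gene contributes 3/4 (dominant) or 1/4 (recessive).
Target: cut (leaf shape), tall (plant height), red (fruit color)
Probability = product of independent per-trait probabilities
= 3/4 × 3/4 × 3/4 = 27/64
Expected count = 27/64 × 448 = 189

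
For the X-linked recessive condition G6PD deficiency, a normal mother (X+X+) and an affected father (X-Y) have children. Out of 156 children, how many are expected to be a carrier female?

Cross: X+X+ × X-Y
Offspring: 2 X+X-, 2 X+Y
Probability of a carrier female: 2/4 = 1/2
Expected count = 1/2 × 156 = 78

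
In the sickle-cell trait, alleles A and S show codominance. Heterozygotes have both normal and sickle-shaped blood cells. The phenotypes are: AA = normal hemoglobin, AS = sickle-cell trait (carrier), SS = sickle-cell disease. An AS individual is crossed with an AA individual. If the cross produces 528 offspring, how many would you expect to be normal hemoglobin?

Punnett square for AS × AA:
Offspring genotypes: 2 AA, 2 AS
Phenotype counts: 2 normal hemoglobin, 2 sickle-cell trait (carrier)
normal hemoglobin: 2 out of 4 → fraction 1/2
Expected count = 1/2 × 528 = 264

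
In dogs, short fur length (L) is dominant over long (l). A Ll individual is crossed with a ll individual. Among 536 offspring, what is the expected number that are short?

Punnett square for Ll × ll:
Offspring genotypes: 2 Ll, 2 ll
short: 2, long: 2
short: 2 out of 4 → fraction 1/2
Expected count = 1/2 × 536 = 268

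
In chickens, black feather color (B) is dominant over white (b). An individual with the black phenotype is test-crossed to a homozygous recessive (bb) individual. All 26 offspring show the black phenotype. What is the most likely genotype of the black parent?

Test cross: ? × bb
All offspring are black.
If the unknown parent were heterozygous (Bb), about half of 26 offspring would be white; none are. The unknown parent is most likely homozygous dominant (BB).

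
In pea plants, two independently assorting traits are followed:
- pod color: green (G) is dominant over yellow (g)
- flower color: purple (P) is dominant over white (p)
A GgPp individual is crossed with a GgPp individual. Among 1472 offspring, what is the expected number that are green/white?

Dihybrid cross GgPp × GgPp — consider each gene separately:
pod color: Gg × Gg → 1 GG, 2 Gg, 1 gg → 3 G_ : 1 gg (out of 4)
flower color: Pp × Pp → 1 PP, 2 Pp, 1 pp → 3 P_ : 1 pp (out of 4)
Combine (counts out of 4 × 4 = 16): green/purple (G_P_) = 3×3 = 9; green/white (G_pp) = 3×1 = 3; yellow/purple (ggP_) = 1×3 = 3; yellow/white (ggpp) = 1×1 = 1
Phenotype counts (out of 16): 9 green/purple, 3 green/white, 3 yellow/purple, 1 yellow/white
green/white: 3 out of 16 → fraction 3/16
Expected count = 3/16 × 1472 = 276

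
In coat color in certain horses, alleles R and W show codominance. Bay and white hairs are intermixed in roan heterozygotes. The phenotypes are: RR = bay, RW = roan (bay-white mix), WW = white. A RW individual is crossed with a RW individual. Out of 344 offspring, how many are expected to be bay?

Punnett square for RW × RW:
Offspring genotypes: 1 RR, 2 RW, 1 WW
Phenotype counts: 1 bay, 2 roan (bay-white mix), 1 white
bay: 1 out of 4 → fraction 1/4
Expected count = 1/4 × 344 = 86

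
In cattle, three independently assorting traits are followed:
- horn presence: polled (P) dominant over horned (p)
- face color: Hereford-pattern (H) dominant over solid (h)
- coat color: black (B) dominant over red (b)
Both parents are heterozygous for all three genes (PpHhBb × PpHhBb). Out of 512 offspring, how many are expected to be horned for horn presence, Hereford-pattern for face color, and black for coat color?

Trihybrid cross: PpHhBb × PpHhBb
Each trait segregates independently with a 3:1 phenotypic ratio, so each gene contributes 3/4 (dominant) or 1/4 (recessive).
Target: horned (horn presence), Hereford-pattern (face color), black (coat color)
Probability = product of independent per-trait probabilities
= 1/4 × 3/4 × 3/4 = 9/64
Expected count = 9/64 × 512 = 72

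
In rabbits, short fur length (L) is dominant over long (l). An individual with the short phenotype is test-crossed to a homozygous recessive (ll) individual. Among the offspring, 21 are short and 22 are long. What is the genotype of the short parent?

Test cross: ? × ll
Offspring: 21 short, 22 long — approximately 1:1.
A 1:1 ratio in a test cross indicates the unknown parent is heterozygous (Ll).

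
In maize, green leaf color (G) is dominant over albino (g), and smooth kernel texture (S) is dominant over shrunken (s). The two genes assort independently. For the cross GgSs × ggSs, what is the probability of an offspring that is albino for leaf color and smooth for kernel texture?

Dihybrid cross GgSs × ggSs — consider each gene separately:
leaf color: Gg × gg → 2 Gg, 2 gg → 2 G_ : 2 gg (out of 4)
kernel texture: Ss × Ss → 1 SS, 2 Ss, 1 ss → 3 S_ : 1 ss (out of 4)
Looking for: albino (gg) and smooth (S_)
P(albino) = 2/4, P(smooth) = 3/4
P(both) = 2/4 × 3/4 = 6/16 = 3/8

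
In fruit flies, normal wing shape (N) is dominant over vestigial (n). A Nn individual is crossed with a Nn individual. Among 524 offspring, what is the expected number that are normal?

Punnett square for Nn × Nn:
Offspring genotypes: 1 NN, 2 Nn, 1 nn
normal: 3, vestigial: 1
normal: 3 out of 4 → fraction 3/4
Expected count = 3/4 × 524 = 393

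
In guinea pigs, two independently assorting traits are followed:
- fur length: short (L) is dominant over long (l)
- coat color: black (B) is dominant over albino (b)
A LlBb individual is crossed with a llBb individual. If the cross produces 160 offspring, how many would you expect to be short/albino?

Dihybrid cross LlBb × llBb — consider each gene separately:
fur length: Ll × ll → 2 Ll, 2 ll → 2 L_ : 2 ll (out of 4)
coat color: Bb × Bb → 1 BB, 2 Bb, 1 bb → 3 B_ : 1 bb (out of 4)
Combine (counts out of 4 × 4 = 16): short/black (L_B_) = 2×3 = 6; short/albino (L_bb) = 2×1 = 2; long/black (llB_) = 2×3 = 6; long/albino (llbb) = 2×1 = 2
Phenotype counts (out of 16): 6 short/black, 2 short/albino, 6 long/black, 2 long/albino
short/albino: 2 out of 16 → fraction 1/8
Expected count = 1/8 × 160 = 20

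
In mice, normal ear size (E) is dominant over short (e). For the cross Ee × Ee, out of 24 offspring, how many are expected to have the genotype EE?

Punnett square for Ee × Ee:
Offspring genotypes: 1 EE, 2 Ee, 1 ee
Total offspring: 4
Count with target: 1
Probability: 1/4
Expected count = 1/4 × 24 = 6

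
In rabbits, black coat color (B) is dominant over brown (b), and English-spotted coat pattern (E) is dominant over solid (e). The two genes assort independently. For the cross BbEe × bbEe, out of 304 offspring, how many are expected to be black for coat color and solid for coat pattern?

Dihybrid cross BbEe × bbEe — consider each gene separately:
coat color: Bb × bb → 2 Bb, 2 bb → 2 B_ : 2 bb (out of 4)
coat pattern: Ee × Ee → 1 EE, 2 Ee, 1 ee → 3 E_ : 1 ee (out of 4)
Looking for: black (B_) and solid (ee)
P(black) = 2/4, P(solid) = 1/4
P(both) = 2/4 × 1/4 = 2/16 = 1/8
Expected count = 1/8 × 304 = 38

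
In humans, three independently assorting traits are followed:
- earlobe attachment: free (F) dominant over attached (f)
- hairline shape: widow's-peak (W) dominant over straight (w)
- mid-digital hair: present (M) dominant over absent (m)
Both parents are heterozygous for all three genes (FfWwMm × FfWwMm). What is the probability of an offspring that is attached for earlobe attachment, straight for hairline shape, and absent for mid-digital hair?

Trihybrid cross: FfWwMm × FfWwMm
Each trait segregates independently with a 3:1 phenotypic ratio, so each gene contributes 3/4 (dominant) or 1/4 (recessive).
Target: attached (earlobe attachment), straight (hairline shape), absent (mid-digital hair)
Probability = product of independent per-trait probabilities
= 1/4 × 1/4 × 1/4 = 1/64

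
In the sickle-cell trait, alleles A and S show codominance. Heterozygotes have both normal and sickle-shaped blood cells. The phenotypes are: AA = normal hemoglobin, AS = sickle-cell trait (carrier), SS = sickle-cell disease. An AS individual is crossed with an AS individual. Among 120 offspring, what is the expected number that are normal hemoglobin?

Punnett square for AS × AS:
Offspring genotypes: 1 AA, 2 AS, 1 SS
Phenotype counts: 1 normal hemoglobin, 2 sickle-cell trait (carrier), 1 sickle-cell disease
normal hemoglobin: 1 out of 4 → fraction 1/4
Expected count = 1/4 × 120 = 30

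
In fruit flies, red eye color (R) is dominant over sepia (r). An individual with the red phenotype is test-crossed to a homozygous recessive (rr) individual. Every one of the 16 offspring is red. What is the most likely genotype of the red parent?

Test cross: ? × rr
All offspring are red.
If the unknown parent were heterozygous (Rr), about half of 16 offspring would be sepia; none are. The unknown parent is most likely homozygous dominant (RR).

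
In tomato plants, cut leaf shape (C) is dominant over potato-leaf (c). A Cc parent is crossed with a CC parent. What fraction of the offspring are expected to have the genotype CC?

Punnett square for Cc × CC:
Offspring genotypes: 2 CC, 2 Cc
Total offspring: 4
Count with target: 2
Probability: 2/4 = 1/2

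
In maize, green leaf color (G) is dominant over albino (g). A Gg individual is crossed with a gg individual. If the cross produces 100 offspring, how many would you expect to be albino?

Punnett square for Gg × gg:
Offspring genotypes: 2 Gg, 2 gg
green: 2, albino: 2
albino: 2 out of 4 → fraction 1/2
Expected count = 1/2 × 100 = 50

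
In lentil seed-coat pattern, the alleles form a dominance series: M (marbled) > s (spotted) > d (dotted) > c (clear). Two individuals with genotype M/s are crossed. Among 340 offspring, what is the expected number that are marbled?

Cross: M/s × M/s
Allele dominance: M > s > d > c
Offspring genotypes: 1 M/M, 2 M/s, 1 s/s
Phenotype counts: 3 marbled, 1 spotted
marbled: 3 out of 4 → fraction 3/4
Expected count = 3/4 × 340 = 255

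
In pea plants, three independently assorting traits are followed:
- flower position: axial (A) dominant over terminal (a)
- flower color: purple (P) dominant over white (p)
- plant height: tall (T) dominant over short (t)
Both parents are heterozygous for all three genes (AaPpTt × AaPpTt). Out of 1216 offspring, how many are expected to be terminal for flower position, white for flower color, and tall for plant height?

Trihybrid cross: AaPpTt × AaPpTt
Each trait segregates independently with a 3:1 phenotypic ratio, so each gene contributes 3/4 (dominant) or 1/4 (recessive).
Target: terminal (flower position), white (flower color), tall (plant height)
Probability = product of independent per-trait probabilities
= 1/4 × 1/4 × 3/4 = 3/64
Expected count = 3/64 × 1216 = 57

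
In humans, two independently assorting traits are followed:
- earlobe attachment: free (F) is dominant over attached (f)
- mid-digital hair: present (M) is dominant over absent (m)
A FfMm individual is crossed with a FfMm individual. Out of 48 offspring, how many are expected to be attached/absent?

Dihybrid cross FfMm × FfMm — consider each gene separately:
earlobe attachment: Ff × Ff → 1 FF, 2 Ff, 1 ff → 3 F_ : 1 ff (out of 4)
mid-digital hair: Mm × Mm → 1 MM, 2 Mm, 1 mm → 3 M_ : 1 mm (out of 4)
Combine (counts out of 4 × 4 = 16): free/present (F_M_) = 3×3 = 9; free/absent (F_mm) = 3×1 = 3; attached/present (ffM_) = 1×3 = 3; attached/absent (ffmm) = 1×1 = 1
Phenotype counts (out of 16): 9 free/present, 3 free/absent, 3 attached/present, 1 attached/absent
attached/absent: 1 out of 16 → fraction 1/16
Expected count = 1/16 × 48 = 3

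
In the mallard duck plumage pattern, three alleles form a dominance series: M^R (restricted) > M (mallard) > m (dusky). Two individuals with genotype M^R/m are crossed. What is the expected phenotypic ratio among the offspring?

Cross: M^R/m × M^R/m
Allele dominance: M^R > M > m
Offspring genotypes: 1 M^R/M^R, 2 M^R/m, 1 m/m
Phenotype counts: 3 restricted, 1 dusky
Ratio: 3 restricted : 1 dusky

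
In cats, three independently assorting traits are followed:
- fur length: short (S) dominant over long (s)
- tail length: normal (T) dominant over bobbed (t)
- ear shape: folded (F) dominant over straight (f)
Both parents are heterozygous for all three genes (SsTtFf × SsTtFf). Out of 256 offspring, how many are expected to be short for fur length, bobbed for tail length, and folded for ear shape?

Trihybrid cross: SsTtFf × SsTtFf
Each trait segregates independently with a 3:1 phenotypic ratio, so each gene contributes 3/4 (dominant) or 1/4 (recessive).
Target: short (fur length), bobbed (tail length), folded (ear shape)
Probability = product of independent per-trait probabilities
= 3/4 × 1/4 × 3/4 = 9/64
Expected count = 9/64 × 256 = 36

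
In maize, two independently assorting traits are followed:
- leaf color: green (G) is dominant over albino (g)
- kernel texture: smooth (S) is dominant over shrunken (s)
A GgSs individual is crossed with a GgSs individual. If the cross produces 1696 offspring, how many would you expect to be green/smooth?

Dihybrid cross GgSs × GgSs — consider each gene separately:
leaf color: Gg × Gg → 1 GG, 2 Gg, 1 gg → 3 G_ : 1 gg (out of 4)
kernel texture: Ss × Ss → 1 SS, 2 Ss, 1 ss → 3 S_ : 1 ss (out of 4)
Combine (counts out of 4 × 4 = 16): green/smooth (G_S_) = 3×3 = 9; green/shrunken (G_ss) = 3×1 = 3; albino/smooth (ggS_) = 1×3 = 3; albino/shrunken (ggss) = 1×1 = 1
Phenotype counts (out of 16): 9 green/smooth, 3 green/shrunken, 3 albino/smooth, 1 albino/shrunken
green/smooth: 9 out of 16 → fraction 9/16
Expected count = 9/16 × 1696 = 954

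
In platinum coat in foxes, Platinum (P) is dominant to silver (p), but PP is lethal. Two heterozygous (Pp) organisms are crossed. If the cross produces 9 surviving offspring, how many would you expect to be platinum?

Cross: Pp × Pp
Punnett square offspring (before lethality): 1 PP, 2 Pp, 1 pp
The PP genotype is lethal (embryos die); surviving offspring: 2 Pp, 1 pp
platinum: 2 out of 3 → fraction 2/3
Expected count = 2/3 × 9 = 6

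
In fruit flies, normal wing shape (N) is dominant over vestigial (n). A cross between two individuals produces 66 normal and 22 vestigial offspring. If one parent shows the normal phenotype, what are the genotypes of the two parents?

Observed offspring: 66 normal, 22 vestigial
The observed ratio simplifies to 3:1. Vestigial (nn) offspring appear, so each parent must contribute one n allele. The parent stated to show normal carries N, so it is Nn. The other parent is then either Nn or nn: Nn × nn would give a 1:1 split, whereas Nn × Nn gives 3:1 — matching the data. So both parents are heterozygous (Nn × Nn).
Parent genotypes: Nn × Nn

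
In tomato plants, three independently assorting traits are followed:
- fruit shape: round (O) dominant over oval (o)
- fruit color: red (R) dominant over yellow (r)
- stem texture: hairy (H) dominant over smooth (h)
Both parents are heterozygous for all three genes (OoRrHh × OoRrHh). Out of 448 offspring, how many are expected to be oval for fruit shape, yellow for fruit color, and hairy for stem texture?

Trihybrid cross: OoRrHh × OoRrHh
Each trait segregates independently with a 3:1 phenotypic ratio, so each gene contributes 3/4 (dominant) or 1/4 (recessive).
Target: oval (fruit shape), yellow (fruit color), hairy (stem texture)
Probability = product of independent per-trait probabilities
= 1/4 × 1/4 × 3/4 = 3/64
Expected count = 3/64 × 448 = 21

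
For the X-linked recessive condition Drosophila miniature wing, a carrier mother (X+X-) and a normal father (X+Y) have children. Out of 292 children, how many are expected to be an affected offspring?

Cross: X+X- × X+Y
Offspring: 1 X+X+, 1 X+Y, 1 X+X-, 1 X-Y
Probability of an affected offspring: 1/4
Expected count = 1/4 × 292 = 73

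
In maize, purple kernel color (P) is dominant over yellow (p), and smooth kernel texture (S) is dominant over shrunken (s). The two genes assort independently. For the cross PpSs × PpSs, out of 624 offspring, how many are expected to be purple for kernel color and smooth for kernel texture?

Dihybrid cross PpSs × PpSs — consider each gene separately:
kernel color: Pp × Pp → 1 PP, 2 Pp, 1 pp → 3 P_ : 1 pp (out of 4)
kernel texture: Ss × Ss → 1 SS, 2 Ss, 1 ss → 3 S_ : 1 ss (out of 4)
Looking for: purple (P_) and smooth (S_)
P(purple) = 3/4, P(smooth) = 3/4
P(both) = 3/4 × 3/4 = 9/16
Expected count = 9/16 × 624 = 351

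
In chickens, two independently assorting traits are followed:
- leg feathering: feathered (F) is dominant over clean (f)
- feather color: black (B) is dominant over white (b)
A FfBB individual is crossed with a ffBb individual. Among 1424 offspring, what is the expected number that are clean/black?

Dihybrid cross FfBB × ffBb — consider each gene separately:
leg feathering: Ff × ff → 2 Ff, 2 ff → 2 F_ : 2 ff (out of 4)
feather color: BB × Bb → 2 BB, 2 Bb → 4 B_ (out of 4)
Combine (counts out of 4 × 4 = 16): feathered/black (F_B_) = 2×4 = 8; clean/black (ffB_) = 2×4 = 8
Phenotype counts (out of 16): 8 feathered/black, 8 clean/black
clean/black: 8 out of 16 → fraction 1/2
Expected count = 1/2 × 1424 = 712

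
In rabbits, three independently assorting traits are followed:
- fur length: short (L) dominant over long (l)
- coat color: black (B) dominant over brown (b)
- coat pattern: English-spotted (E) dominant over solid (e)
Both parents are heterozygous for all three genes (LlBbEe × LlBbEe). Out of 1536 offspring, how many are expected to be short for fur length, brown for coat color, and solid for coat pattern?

Trihybrid cross: LlBbEe × LlBbEe
Each trait segregates independently with a 3:1 phenotypic ratio, so each gene contributes 3/4 (dominant) or 1/4 (recessive).
Target: short (fur length), brown (coat color), solid (coat pattern)
Probability = product of independent per-trait probabilities
= 3/4 × 1/4 × 1/4 = 3/64
Expected count = 3/64 × 1536 = 72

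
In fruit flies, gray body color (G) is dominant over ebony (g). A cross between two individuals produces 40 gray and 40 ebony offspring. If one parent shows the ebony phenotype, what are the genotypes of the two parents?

Observed offspring: 40 gray, 40 ebony
The observed ratio simplifies to 1:1. One parent shows ebony, so its genotype must be gg. A 1:1 offspring split requires the other parent to be heterozygous (Gg).
Parent genotypes: gg × Gg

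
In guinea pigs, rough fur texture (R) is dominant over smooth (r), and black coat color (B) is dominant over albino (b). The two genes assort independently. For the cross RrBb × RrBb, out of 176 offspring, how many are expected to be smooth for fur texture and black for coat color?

Dihybrid cross RrBb × RrBb — consider each gene separately:
fur texture: Rr × Rr → 1 RR, 2 Rr, 1 rr → 3 R_ : 1 rr (out of 4)
coat color: Bb × Bb → 1 BB, 2 Bb, 1 bb → 3 B_ : 1 bb (out of 4)
Looking for: smooth (rr) and black (B_)
P(smooth) = 1/4, P(black) = 3/4
P(both) = 1/4 × 3/4 = 3/16
Expected count = 3/16 × 176 = 33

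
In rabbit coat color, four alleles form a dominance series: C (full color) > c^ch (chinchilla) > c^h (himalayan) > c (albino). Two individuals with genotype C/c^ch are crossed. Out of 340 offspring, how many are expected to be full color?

Cross: C/c^ch × C/c^ch
Allele dominance: C > c^ch > c^h > c
Offspring genotypes: 1 C/C, 2 C/c^ch, 1 c^ch/c^ch
Phenotype counts: 3 full color, 1 chinchilla
full color: 3 out of 4 → fraction 3/4
Expected count = 3/4 × 340 = 255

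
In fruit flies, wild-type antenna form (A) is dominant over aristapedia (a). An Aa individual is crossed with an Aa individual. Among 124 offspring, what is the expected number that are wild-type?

Punnett square for Aa × Aa:
Offspring genotypes: 1 AA, 2 Aa, 1 aa
wild-type: 3, aristapedia: 1
wild-type: 3 out of 4 → fraction 3/4
Expected count = 3/4 × 124 = 93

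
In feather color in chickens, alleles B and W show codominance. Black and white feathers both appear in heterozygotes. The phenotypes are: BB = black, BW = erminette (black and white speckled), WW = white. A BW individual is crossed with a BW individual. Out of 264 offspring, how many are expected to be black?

Punnett square for BW × BW:
Offspring genotypes: 1 BB, 2 BW, 1 WW
Phenotype counts: 1 black, 2 erminette (black and white speckled), 1 white
black: 1 out of 4 → fraction 1/4
Expected count = 1/4 × 264 = 66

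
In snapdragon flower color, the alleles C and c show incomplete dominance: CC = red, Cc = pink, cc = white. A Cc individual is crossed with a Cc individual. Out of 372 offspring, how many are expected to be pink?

Punnett square for Cc × Cc:
Offspring genotypes: 1 CC, 2 Cc, 1 cc
Phenotype counts: 1 red, 2 pink, 1 white
pink: 2 out of 4 → fraction 1/2
Expected count = 1/2 × 372 = 186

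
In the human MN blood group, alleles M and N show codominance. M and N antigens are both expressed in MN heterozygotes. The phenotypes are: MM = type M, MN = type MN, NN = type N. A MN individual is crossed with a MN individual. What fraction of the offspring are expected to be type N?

Punnett square for MN × MN:
Offspring genotypes: 1 MM, 2 MN, 1 NN
Phenotype counts: 1 type M, 2 type MN, 1 type N
type N: 1 out of 4
Probability: 1/4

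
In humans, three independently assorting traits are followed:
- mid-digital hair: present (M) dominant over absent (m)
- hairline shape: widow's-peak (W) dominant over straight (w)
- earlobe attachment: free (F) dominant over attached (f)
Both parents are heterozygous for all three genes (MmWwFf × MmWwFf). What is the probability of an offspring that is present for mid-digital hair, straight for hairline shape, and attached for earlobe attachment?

Trihybrid cross: MmWwFf × MmWwFf
Each trait segregates independently with a 3:1 phenotypic ratio, so each gene contributes 3/4 (dominant) or 1/4 (recessive).
Target: present (mid-digital hair), straight (hairline shape), attached (earlobe attachment)
Probability = product of independent per-trait probabilities
= 3/4 × 1/4 × 1/4 = 3/64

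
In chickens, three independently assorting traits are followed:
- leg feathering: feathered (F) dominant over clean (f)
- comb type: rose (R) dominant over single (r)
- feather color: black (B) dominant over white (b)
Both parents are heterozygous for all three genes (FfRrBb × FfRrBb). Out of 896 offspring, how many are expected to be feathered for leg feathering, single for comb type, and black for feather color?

Trihybrid cross: FfRrBb × FfRrBb
Each trait segregates independently with a 3:1 phenotypic ratio, so each gene contributes 3/4 (dominant) or 1/4 (recessive).
Target: feathered (leg feathering), single (comb type), black (feather color)
Probability = product of independent per-trait probabilities
= 3/4 × 1/4 × 3/4 = 9/64
Expected count = 9/64 × 896 = 126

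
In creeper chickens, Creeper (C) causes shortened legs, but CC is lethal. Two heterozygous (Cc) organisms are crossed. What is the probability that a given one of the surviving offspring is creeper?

Cross: Cc × Cc
Punnett square offspring (before lethality): 1 CC, 2 Cc, 1 cc
The CC genotype is lethal (embryos die); surviving offspring: 2 Cc, 1 cc
creeper: 2 out of 3
Probability: 2/3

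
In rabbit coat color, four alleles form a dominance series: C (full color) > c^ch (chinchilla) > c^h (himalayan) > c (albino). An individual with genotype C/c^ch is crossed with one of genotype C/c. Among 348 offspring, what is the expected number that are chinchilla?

Cross: C/c^ch × C/c
Allele dominance: C > c^ch > c^h > c
Offspring genotypes: 1 C/C, 1 C/c, 1 C/c^ch, 1 c^ch/c
Phenotype counts: 3 full color, 1 chinchilla
chinchilla: 1 out of 4 → fraction 1/4
Expected count = 1/4 × 348 = 87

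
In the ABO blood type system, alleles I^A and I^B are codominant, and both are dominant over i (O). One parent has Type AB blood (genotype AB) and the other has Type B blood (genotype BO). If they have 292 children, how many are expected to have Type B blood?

Cross: AB × BO
Possible offspring genotypes: 1 AB, 1 AO, 1 BB, 1 BO
Blood type counts: 1 Type AB, 1 Type A, 2 Type B
Probability of Type B: 2/4 = 1/2
Expected count = 1/2 × 292 = 146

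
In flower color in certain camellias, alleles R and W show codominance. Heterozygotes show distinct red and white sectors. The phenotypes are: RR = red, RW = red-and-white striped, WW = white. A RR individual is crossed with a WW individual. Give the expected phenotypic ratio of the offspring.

Punnett square for RR × WW:
Offspring genotypes: 4 RW
Phenotype counts: 4 red-and-white striped
Ratio: all red-and-white striped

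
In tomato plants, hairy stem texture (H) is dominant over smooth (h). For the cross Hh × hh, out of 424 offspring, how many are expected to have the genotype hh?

Punnett square for Hh × hh:
Offspring genotypes: 2 Hh, 2 hh
Total offspring: 4
Count with target: 2
Probability: 2/4 = 1/2
Expected count = 1/2 × 424 = 212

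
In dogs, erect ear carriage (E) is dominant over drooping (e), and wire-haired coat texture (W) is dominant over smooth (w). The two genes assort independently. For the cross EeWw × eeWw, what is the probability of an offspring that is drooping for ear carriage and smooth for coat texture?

Dihybrid cross EeWw × eeWw — consider each gene separately:
ear carriage: Ee × ee → 2 Ee, 2 ee → 2 E_ : 2 ee (out of 4)
coat texture: Ww × Ww → 1 WW, 2 Ww, 1 ww → 3 W_ : 1 ww (out of 4)
Looking for: drooping (ee) and smooth (ww)
P(drooping) = 2/4, P(smooth) = 1/4
P(both) = 2/4 × 1/4 = 2/16 = 1/8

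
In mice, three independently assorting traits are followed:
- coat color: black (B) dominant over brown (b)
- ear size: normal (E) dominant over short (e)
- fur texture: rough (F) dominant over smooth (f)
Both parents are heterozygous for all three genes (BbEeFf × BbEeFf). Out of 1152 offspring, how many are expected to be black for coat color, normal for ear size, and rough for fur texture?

Trihybrid cross: BbEeFf × BbEeFf
Each trait segregates independently with a 3:1 phenotypic ratio, so each gene contributes 3/4 (dominant) or 1/4 (recessive).
Target: black (coat color), normal (ear size), rough (fur texture)
Probability = product of independent per-trait probabilities
= 3/4 × 3/4 × 3/4 = 27/64
Expected count = 27/64 × 1152 = 486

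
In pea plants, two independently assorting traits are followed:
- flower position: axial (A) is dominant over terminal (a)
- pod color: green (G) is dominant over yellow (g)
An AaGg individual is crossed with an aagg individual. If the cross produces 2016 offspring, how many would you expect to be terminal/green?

Dihybrid cross AaGg × aagg — consider each gene separately:
flower position: Aa × aa → 2 Aa, 2 aa → 2 A_ : 2 aa (out of 4)
pod color: Gg × gg → 2 Gg, 2 gg → 2 G_ : 2 gg (out of 4)
Combine (counts out of 4 × 4 = 16): axial/green (A_G_) = 2×2 = 4; axial/yellow (A_gg) = 2×2 = 4; terminal/green (aaG_) = 2×2 = 4; terminal/yellow (aagg) = 2×2 = 4
Phenotype counts (out of 16): 4 axial/green, 4 axial/yellow, 4 terminal/green, 4 terminal/yellow
terminal/green: 4 out of 16 → fraction 1/4
Expected count = 1/4 × 2016 = 504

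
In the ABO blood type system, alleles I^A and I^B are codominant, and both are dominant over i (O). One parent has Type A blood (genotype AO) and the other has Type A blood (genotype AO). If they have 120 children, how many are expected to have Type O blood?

Cross: AO × AO
Possible offspring genotypes: 1 AA, 2 AO, 1 OO
Blood type counts: 3 Type A, 1 Type O
Probability of Type O: 1/4
Expected count = 1/4 × 120 = 30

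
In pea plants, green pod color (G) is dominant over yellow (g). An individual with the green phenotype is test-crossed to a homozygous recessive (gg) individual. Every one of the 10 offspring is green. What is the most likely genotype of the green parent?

Test cross: ? × gg
All offspring are green.
If the unknown parent were heterozygous (Gg), about half of 10 offspring would be yellow; none are. The unknown parent is most likely homozygous dominant (GG).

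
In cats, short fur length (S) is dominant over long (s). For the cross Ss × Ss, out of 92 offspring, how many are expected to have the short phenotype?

Punnett square for Ss × Ss:
Offspring genotypes: 1 SS, 2 Ss, 1 ss
Total offspring: 4
Count with target: 3
Probability: 3/4
Expected count = 3/4 × 92 = 69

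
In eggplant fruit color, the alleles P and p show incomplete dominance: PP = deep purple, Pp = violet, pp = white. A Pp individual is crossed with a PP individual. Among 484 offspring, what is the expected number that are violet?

Punnett square for Pp × PP:
Offspring genotypes: 2 PP, 2 Pp
Phenotype counts: 2 deep purple, 2 violet
violet: 2 out of 4 → fraction 1/2
Expected count = 1/2 × 484 = 242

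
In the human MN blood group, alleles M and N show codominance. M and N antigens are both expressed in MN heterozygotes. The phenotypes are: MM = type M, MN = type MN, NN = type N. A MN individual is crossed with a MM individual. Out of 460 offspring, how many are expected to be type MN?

Punnett square for MN × MM:
Offspring genotypes: 2 MM, 2 MN
Phenotype counts: 2 type M, 2 type MN
type MN: 2 out of 4 → fraction 1/2
Expected count = 1/2 × 460 = 230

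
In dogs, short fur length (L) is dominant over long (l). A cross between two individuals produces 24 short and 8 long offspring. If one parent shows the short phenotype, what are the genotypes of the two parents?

Observed offspring: 24 short, 8 long
The observed ratio simplifies to 3:1. Long (ll) offspring appear, so each parent must contribute one l allele. The parent stated to show short carries L, so it is Ll. The other parent is then either Ll or ll: Ll × ll would give a 1:1 split, whereas Ll × Ll gives 3:1 — matching the data. So both parents are heterozygous (Ll × Ll).
Parent genotypes: Ll × Ll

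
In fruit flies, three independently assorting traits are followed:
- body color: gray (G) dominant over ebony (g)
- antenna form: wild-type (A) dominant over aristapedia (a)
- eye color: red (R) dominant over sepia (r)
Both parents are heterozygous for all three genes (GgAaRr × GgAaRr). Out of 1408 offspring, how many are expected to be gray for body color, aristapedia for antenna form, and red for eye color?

Trihybrid cross: GgAaRr × GgAaRr
Each trait segregates independently with a 3:1 phenotypic ratio, so each gene contributes 3/4 (dominant) or 1/4 (recessive).
Target: gray (body color), aristapedia (antenna form), red (eye color)
Probability = product of independent per-trait probabilities
= 3/4 × 1/4 × 3/4 = 9/64
Expected count = 9/64 × 1408 = 198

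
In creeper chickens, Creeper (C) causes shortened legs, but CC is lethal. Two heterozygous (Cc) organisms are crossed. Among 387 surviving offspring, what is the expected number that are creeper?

Cross: Cc × Cc
Punnett square offspring (before lethality): 1 CC, 2 Cc, 1 cc
The CC genotype is lethal (embryos die); surviving offspring: 2 Cc, 1 cc
creeper: 2 out of 3 → fraction 2/3
Expected count = 2/3 × 387 = 258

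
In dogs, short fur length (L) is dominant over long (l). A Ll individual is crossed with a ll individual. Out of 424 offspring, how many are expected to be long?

Punnett square for Ll × ll:
Offspring genotypes: 2 Ll, 2 ll
short: 2, long: 2
long: 2 out of 4 → fraction 1/2
Expected count = 1/2 × 424 = 212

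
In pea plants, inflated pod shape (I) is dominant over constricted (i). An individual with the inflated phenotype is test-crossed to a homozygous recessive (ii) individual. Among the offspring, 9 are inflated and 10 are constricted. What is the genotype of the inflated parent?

Test cross: ? × ii
Offspring: 9 inflated, 10 constricted — approximately 1:1.
A 1:1 ratio in a test cross indicates the unknown parent is heterozygous (Ii).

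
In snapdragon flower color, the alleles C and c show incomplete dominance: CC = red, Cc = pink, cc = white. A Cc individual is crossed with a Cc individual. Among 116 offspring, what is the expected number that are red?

Punnett square for Cc × Cc:
Offspring genotypes: 1 CC, 2 Cc, 1 cc
Phenotype counts: 1 red, 2 pink, 1 white
red: 1 out of 4 → fraction 1/4
Expected count = 1/4 × 116 = 29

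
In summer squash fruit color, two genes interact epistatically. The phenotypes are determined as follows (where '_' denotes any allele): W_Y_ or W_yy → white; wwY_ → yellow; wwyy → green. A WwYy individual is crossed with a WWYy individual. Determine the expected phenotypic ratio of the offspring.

Cross: WwYy × WWYy — consider each gene separately:
W gene: Ww × WW → 2 WW, 2 Ww → 4 W_ (out of 4)
Y gene: Yy × Yy → 1 YY, 2 Yy, 1 yy → 3 Y_ : 1 yy (out of 4)
Genotype classes (out of 4 × 4 = 16): W_Y_ = 4×3 = 12; W_yy = 4×1 = 4
Apply the phenotype rules: W_Y_ (12) + W_yy (4) → white
Phenotype counts (out of 16): 16 white
Ratio: all white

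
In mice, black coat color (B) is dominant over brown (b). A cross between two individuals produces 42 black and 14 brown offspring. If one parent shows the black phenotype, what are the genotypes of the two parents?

Observed offspring: 42 black, 14 brown
The observed ratio simplifies to 3:1. Brown (bb) offspring appear, so each parent must contribute one b allele. The parent stated to show black carries B, so it is Bb. The other parent is then either Bb or bb: Bb × bb would give a 1:1 split, whereas Bb × Bb gives 3:1 — matching the data. So both parents are heterozygous (Bb × Bb).
Parent genotypes: Bb × Bb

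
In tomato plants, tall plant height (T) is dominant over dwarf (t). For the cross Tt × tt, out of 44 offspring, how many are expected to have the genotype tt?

Punnett square for Tt × tt:
Offspring genotypes: 2 Tt, 2 tt
Total offspring: 4
Count with target: 2
Probability: 2/4 = 1/2
Expected count = 1/2 × 44 = 22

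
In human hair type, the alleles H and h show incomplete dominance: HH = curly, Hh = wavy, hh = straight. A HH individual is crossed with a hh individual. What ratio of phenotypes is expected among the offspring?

Punnett square for HH × hh:
Offspring genotypes: 4 Hh
Phenotype counts: 4 wavy
Ratio: all wavy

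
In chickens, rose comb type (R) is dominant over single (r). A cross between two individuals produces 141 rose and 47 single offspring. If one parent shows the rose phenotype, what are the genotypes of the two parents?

Observed offspring: 141 rose, 47 single
The observed ratio simplifies to 3:1. Single (rr) offspring appear, so each parent must contribute one r allele. The parent stated to show rose carries R, so it is Rr. The other parent is then either Rr or rr: Rr × rr would give a 1:1 split, whereas Rr × Rr gives 3:1 — matching the data. So both parents are heterozygous (Rr × Rr).
Parent genotypes: Rr × Rr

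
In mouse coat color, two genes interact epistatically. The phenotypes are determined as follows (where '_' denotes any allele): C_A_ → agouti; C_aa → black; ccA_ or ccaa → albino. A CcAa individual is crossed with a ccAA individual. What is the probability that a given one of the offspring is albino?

Cross: CcAa × ccAA — consider each gene separately:
C gene: Cc × cc → 2 Cc, 2 cc → 2 C_ : 2 cc (out of 4)
A gene: Aa × AA → 2 AA, 2 Aa → 4 A_ (out of 4)
Genotype classes (out of 4 × 4 = 16): C_A_ = 2×4 = 8; ccA_ = 2×4 = 8
Apply the phenotype rules: C_A_ (8) → agouti; ccA_ (8) → albino
Phenotype counts (out of 16): 8 agouti, 8 albino
albino: 8 out of 16
Probability: 8/16 = 1/2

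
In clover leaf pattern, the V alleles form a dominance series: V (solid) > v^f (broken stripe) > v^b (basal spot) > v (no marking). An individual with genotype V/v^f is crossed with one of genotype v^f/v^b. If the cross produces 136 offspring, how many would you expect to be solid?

Cross: V/v^f × v^f/v^b
Allele dominance: V > v^f > v^b > v
Offspring genotypes: 1 V/v^f, 1 V/v^b, 1 v^f/v^f, 1 v^f/v^b
Phenotype counts: 2 solid, 2 broken stripe
solid: 2 out of 4 → fraction 1/2
Expected count = 1/2 × 136 = 68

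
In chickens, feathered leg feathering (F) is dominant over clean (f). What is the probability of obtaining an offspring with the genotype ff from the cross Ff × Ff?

Punnett square for Ff × Ff:
Offspring genotypes: 1 FF, 2 Ff, 1 ff
Total offspring: 4
Count with target: 1
Probability: 1/4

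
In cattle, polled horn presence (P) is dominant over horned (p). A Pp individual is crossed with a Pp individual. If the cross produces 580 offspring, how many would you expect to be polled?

Punnett square for Pp × Pp:
Offspring genotypes: 1 PP, 2 Pp, 1 pp
polled: 3, horned: 1
polled: 3 out of 4 → fraction 3/4
Expected count = 3/4 × 580 = 435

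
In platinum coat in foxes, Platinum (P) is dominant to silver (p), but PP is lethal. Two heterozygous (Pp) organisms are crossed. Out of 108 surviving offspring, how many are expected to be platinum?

Cross: Pp × Pp
Punnett square offspring (before lethality): 1 PP, 2 Pp, 1 pp
The PP genotype is lethal (embryos die); surviving offspring: 2 Pp, 1 pp
platinum: 2 out of 3 → fraction 2/3
Expected count = 2/3 × 108 = 72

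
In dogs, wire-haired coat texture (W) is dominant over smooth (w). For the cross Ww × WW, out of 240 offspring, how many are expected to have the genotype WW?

Punnett square for Ww × WW:
Offspring genotypes: 2 WW, 2 Ww
Total offspring: 4
Count with target: 2
Probability: 2/4 = 1/2
Expected count = 1/2 × 240 = 120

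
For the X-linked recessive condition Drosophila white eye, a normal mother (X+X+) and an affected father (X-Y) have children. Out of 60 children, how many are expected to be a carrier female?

Cross: X+X+ × X-Y
Offspring: 2 X+X-, 2 X+Y
Probability of a carrier female: 2/4 = 1/2
Expected count = 1/2 × 60 = 30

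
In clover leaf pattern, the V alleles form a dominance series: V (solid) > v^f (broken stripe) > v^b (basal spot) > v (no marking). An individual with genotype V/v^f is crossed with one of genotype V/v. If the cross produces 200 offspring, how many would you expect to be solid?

Cross: V/v^f × V/v
Allele dominance: V > v^f > v^b > v
Offspring genotypes: 1 V/V, 1 V/v, 1 V/v^f, 1 v^f/v
Phenotype counts: 3 solid, 1 broken stripe
solid: 3 out of 4 → fraction 3/4
Expected count = 3/4 × 200 = 150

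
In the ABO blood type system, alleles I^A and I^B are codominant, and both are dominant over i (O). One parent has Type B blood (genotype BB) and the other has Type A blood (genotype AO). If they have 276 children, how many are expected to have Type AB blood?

Cross: BB × AO
Possible offspring genotypes: 2 AB, 2 BO
Blood type counts: 2 Type AB, 2 Type B
Probability of Type AB: 2/4 = 1/2
Expected count = 1/2 × 276 = 138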